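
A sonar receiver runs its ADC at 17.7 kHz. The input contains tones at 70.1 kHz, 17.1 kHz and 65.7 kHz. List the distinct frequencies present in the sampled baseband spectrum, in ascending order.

0.6 kHz, 0.7 kHz, 5.1 kHz

fs/2 = 8.85 kHz.
70.1 kHz mod fs = 17 kHz.
17 kHz > fs/2 = 8.85 kHz, folds to fs − 17 kHz = 0.7 kHz.
17.1 kHz > fs/2 = 8.85 kHz, folds to fs − 17.1 kHz = 0.6 kHz.
65.7 kHz mod fs = 12.6 kHz.
12.6 kHz > fs/2 = 8.85 kHz, folds to fs − 12.6 kHz = 5.1 kHz.
Distinct values: {0.6 kHz, 0.7 kHz, 5.1 kHz}.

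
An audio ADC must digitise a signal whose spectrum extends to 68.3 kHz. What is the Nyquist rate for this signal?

136.6 kHz

Nyquist rate = 2 × 68.3 kHz = 136.6 kHz.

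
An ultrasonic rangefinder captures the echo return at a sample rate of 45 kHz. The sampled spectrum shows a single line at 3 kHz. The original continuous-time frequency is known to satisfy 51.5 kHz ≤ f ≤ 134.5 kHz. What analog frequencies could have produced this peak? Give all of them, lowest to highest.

Frequencies that alias to 3 kHz are k·fs ± 3 kHz for integer k ≥ 0.
k=0: 3 kHz.
k=1: 42 kHz, 48 kHz.
k=2: 87 kHz, 93 kHz.
k=3: 132 kHz, 138 kHz.
k=4: 177 kHz, 183 kHz.
Within [51.5 kHz, 134.5 kHz]: 87 kHz, 93 kHz, 132 kHz.

87 kHz, 93 kHz, 132 kHz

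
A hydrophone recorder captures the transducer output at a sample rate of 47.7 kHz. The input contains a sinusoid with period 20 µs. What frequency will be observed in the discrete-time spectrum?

2.3 kHz

T = 20 µs → f = 1/T = 50 kHz.
50 kHz mod fs = 2.3 kHz.
2.3 kHz ≤ fs/2 = 23.85 kHz, appears at 2.3 kHz.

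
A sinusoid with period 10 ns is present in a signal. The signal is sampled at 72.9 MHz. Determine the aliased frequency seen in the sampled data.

27.1 MHz

T = 10 ns → f = 1/T = 100 MHz.
100 MHz mod fs = 27.1 MHz.
27.1 MHz ≤ fs/2 = 36.45 MHz, appears at 27.1 MHz.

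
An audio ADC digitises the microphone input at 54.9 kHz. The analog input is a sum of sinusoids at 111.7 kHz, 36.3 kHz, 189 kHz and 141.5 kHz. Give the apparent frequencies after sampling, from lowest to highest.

fs/2 = 27.45 kHz.
111.7 kHz mod fs = 1.9 kHz.
1.9 kHz ≤ fs/2 = 27.45 kHz, appears at 1.9 kHz.
36.3 kHz > fs/2 = 27.45 kHz, folds to fs − 36.3 kHz = 18.6 kHz.
189 kHz mod fs = 24.3 kHz.
24.3 kHz ≤ fs/2 = 27.45 kHz, appears at 24.3 kHz.
141.5 kHz mod fs = 31.7 kHz.
31.7 kHz > fs/2 = 27.45 kHz, folds to fs − 31.7 kHz = 23.2 kHz.
Distinct values: {1.9 kHz, 18.6 kHz, 23.2 kHz, 24.3 kHz}.

1.9 kHz, 18.6 kHz, 23.2 kHz, 24.3 kHz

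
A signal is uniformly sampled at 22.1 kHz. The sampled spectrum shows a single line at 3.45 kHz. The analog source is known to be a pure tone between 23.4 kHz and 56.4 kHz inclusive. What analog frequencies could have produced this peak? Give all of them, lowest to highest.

Frequencies that alias to 3.45 kHz are k·fs ± 3.45 kHz for integer k ≥ 0.
k=0: 3.45 kHz.
k=1: 18.65 kHz, 25.55 kHz.
k=2: 40.75 kHz, 47.65 kHz.
k=3: 62.85 kHz, 69.75 kHz.
Within [23.4 kHz, 56.4 kHz]: 25.55 kHz, 40.75 kHz, 47.65 kHz.

25.55 kHz, 40.75 kHz, 47.65 kHz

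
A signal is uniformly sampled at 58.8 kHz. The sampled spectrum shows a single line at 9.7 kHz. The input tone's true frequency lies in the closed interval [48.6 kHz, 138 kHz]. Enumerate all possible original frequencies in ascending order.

49.1 kHz, 68.5 kHz, 107.9 kHz, 127.3 kHz

Frequencies that alias to 9.7 kHz are k·fs ± 9.7 kHz for integer k ≥ 0.
k=0: 9.7 kHz.
k=1: 49.1 kHz, 68.5 kHz.
k=2: 107.9 kHz, 127.3 kHz.
k=3: 166.7 kHz, 186.1 kHz.
Within [48.6 kHz, 138 kHz]: 49.1 kHz, 68.5 kHz, 107.9 kHz, 127.3 kHz.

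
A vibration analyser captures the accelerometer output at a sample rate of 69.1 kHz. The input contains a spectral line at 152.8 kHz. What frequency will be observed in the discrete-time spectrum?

152.8 kHz mod fs = 14.6 kHz.
14.6 kHz ≤ fs/2 = 34.55 kHz, appears at 14.6 kHz.

14.6 kHz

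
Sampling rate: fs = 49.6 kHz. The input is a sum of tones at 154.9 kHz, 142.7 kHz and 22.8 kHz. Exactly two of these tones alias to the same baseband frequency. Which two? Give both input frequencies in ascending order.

fs/2 = 24.8 kHz.
154.9 kHz mod fs = 6.1 kHz.
6.1 kHz ≤ fs/2 = 24.8 kHz, appears at 6.1 kHz.
142.7 kHz mod fs = 43.5 kHz.
43.5 kHz > fs/2 = 24.8 kHz, folds to fs − 43.5 kHz = 6.1 kHz.
22.8 kHz ≤ fs/2 = 24.8 kHz, passes unchanged.
142.7 kHz and 154.9 kHz both map to 6.1 kHz.

142.7 kHz, 154.9 kHz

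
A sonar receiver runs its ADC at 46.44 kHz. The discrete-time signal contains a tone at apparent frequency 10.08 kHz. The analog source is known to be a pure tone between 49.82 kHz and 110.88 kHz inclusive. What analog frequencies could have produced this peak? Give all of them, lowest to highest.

Frequencies that alias to 10.08 kHz are k·fs ± 10.08 kHz for integer k ≥ 0.
k=0: 10.08 kHz.
k=1: 36.36 kHz, 56.52 kHz.
k=2: 82.8 kHz, 102.96 kHz.
k=3: 129.24 kHz, 149.4 kHz.
Within [49.82 kHz, 110.88 kHz]: 56.52 kHz, 82.8 kHz, 102.96 kHz.

56.52 kHz, 82.8 kHz, 102.96 kHz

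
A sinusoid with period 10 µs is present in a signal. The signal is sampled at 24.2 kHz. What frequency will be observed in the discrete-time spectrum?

T = 10 µs → f = 1/T = 100 kHz.
100 kHz mod fs = 3.2 kHz.
3.2 kHz ≤ fs/2 = 12.1 kHz, appears at 3.2 kHz.

3.2 kHz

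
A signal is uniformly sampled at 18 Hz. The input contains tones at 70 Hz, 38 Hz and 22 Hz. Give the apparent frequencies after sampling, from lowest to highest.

2 Hz, 4 Hz

fs/2 = 9 Hz.
70 Hz mod fs = 16 Hz.
16 Hz > fs/2 = 9 Hz, folds to fs − 16 Hz = 2 Hz.
38 Hz mod fs = 2 Hz.
2 Hz ≤ fs/2 = 9 Hz, appears at 2 Hz.
22 Hz mod fs = 4 Hz.
4 Hz ≤ fs/2 = 9 Hz, appears at 4 Hz.
Distinct values: {2 Hz, 4 Hz}.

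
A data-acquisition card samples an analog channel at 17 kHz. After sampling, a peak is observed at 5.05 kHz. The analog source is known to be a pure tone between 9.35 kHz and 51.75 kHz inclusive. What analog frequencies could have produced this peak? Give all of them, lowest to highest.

Frequencies that alias to 5.05 kHz are k·fs ± 5.05 kHz for integer k ≥ 0.
k=0: 5.05 kHz.
k=1: 11.95 kHz, 22.05 kHz.
k=2: 28.95 kHz, 39.05 kHz.
k=3: 45.95 kHz, 56.05 kHz.
k=4: 62.95 kHz, 73.05 kHz.
Within [9.35 kHz, 51.75 kHz]: 11.95 kHz, 22.05 kHz, 28.95 kHz, 39.05 kHz, 45.95 kHz.

11.95 kHz, 22.05 kHz, 28.95 kHz, 39.05 kHz, 45.95 kHz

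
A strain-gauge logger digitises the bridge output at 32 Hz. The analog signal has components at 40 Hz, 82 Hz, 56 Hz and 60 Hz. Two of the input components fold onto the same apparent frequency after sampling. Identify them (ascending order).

40 Hz, 56 Hz

fs/2 = 16 Hz.
40 Hz mod fs = 8 Hz.
8 Hz ≤ fs/2 = 16 Hz, appears at 8 Hz.
82 Hz mod fs = 18 Hz.
18 Hz > fs/2 = 16 Hz, folds to fs − 18 Hz = 14 Hz.
56 Hz mod fs = 24 Hz.
24 Hz > fs/2 = 16 Hz, folds to fs − 24 Hz = 8 Hz.
60 Hz mod fs = 28 Hz.
28 Hz > fs/2 = 16 Hz, folds to fs − 28 Hz = 4 Hz.
40 Hz and 56 Hz both map to 8 Hz.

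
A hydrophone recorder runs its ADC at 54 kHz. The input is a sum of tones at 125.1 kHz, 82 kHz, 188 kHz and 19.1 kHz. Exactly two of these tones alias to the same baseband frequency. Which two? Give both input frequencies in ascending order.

82 kHz, 188 kHz

fs/2 = 27 kHz.
125.1 kHz mod fs = 17.1 kHz.
17.1 kHz ≤ fs/2 = 27 kHz, appears at 17.1 kHz.
82 kHz mod fs = 28 kHz.
28 kHz > fs/2 = 27 kHz, folds to fs − 28 kHz = 26 kHz.
188 kHz mod fs = 26 kHz.
26 kHz ≤ fs/2 = 27 kHz, appears at 26 kHz.
19.1 kHz ≤ fs/2 = 27 kHz, passes unchanged.
82 kHz and 188 kHz both map to 26 kHz.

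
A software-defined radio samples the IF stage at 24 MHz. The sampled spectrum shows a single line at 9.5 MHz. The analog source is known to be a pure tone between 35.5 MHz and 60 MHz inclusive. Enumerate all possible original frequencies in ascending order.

Frequencies that alias to 9.5 MHz are k·fs ± 9.5 MHz for integer k ≥ 0.
k=0: 9.5 MHz.
k=1: 14.5 MHz, 33.5 MHz.
k=2: 38.5 MHz, 57.5 MHz.
k=3: 62.5 MHz, 81.5 MHz.
Within [35.5 MHz, 60 MHz]: 38.5 MHz, 57.5 MHz.

38.5 MHz, 57.5 MHz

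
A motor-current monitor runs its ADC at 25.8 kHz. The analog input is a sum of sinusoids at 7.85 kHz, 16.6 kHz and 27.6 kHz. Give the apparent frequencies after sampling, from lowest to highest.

1.8 kHz, 7.85 kHz, 9.2 kHz

fs/2 = 12.9 kHz.
7.85 kHz ≤ fs/2 = 12.9 kHz, passes unchanged.
16.6 kHz > fs/2 = 12.9 kHz, folds to fs − 16.6 kHz = 9.2 kHz.
27.6 kHz mod fs = 1.8 kHz.
1.8 kHz ≤ fs/2 = 12.9 kHz, appears at 1.8 kHz.
Distinct values: {1.8 kHz, 7.85 kHz, 9.2 kHz}.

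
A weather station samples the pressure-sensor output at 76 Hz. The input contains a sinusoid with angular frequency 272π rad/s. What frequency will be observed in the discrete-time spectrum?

ω = 272π rad/s → f = ω/(2π) = 136 Hz.
136 Hz mod fs = 60 Hz.
60 Hz > fs/2 = 38 Hz, folds to fs − 60 Hz = 16 Hz.

16 Hz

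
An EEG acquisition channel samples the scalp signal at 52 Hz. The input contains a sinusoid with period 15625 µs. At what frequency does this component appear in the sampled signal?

12 Hz

T = 15625 µs → f = 1/T = 64 Hz.
64 Hz mod fs = 12 Hz.
12 Hz ≤ fs/2 = 26 Hz, appears at 12 Hz.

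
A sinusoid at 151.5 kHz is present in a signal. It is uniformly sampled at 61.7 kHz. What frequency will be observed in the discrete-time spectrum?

151.5 kHz mod fs = 28.1 kHz.
28.1 kHz ≤ fs/2 = 30.85 kHz, appears at 28.1 kHz.

28.1 kHz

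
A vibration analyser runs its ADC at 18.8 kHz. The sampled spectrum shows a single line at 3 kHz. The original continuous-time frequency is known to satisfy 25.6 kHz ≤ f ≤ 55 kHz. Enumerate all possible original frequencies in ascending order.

Frequencies that alias to 3 kHz are k·fs ± 3 kHz for integer k ≥ 0.
k=0: 3 kHz.
k=1: 15.8 kHz, 21.8 kHz.
k=2: 34.6 kHz, 40.6 kHz.
k=3: 53.4 kHz, 59.4 kHz.
k=4: 72.2 kHz, 78.2 kHz.
Within [25.6 kHz, 55 kHz]: 34.6 kHz, 40.6 kHz, 53.4 kHz.

34.6 kHz, 40.6 kHz, 53.4 kHz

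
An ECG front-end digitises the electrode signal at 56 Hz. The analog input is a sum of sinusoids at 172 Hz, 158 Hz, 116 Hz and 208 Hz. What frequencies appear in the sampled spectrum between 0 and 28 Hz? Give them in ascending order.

fs/2 = 28 Hz.
172 Hz mod fs = 4 Hz.
4 Hz ≤ fs/2 = 28 Hz, appears at 4 Hz.
158 Hz mod fs = 46 Hz.
46 Hz > fs/2 = 28 Hz, folds to fs − 46 Hz = 10 Hz.
116 Hz mod fs = 4 Hz.
4 Hz ≤ fs/2 = 28 Hz, appears at 4 Hz.
208 Hz mod fs = 40 Hz.
40 Hz > fs/2 = 28 Hz, folds to fs − 40 Hz = 16 Hz.
Distinct values: {4 Hz, 10 Hz, 16 Hz}.

4 Hz, 10 Hz, 16 Hz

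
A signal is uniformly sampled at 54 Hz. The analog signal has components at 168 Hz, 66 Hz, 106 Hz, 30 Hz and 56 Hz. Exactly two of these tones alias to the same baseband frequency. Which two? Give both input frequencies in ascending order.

fs/2 = 27 Hz.
168 Hz mod fs = 6 Hz.
6 Hz ≤ fs/2 = 27 Hz, appears at 6 Hz.
66 Hz mod fs = 12 Hz.
12 Hz ≤ fs/2 = 27 Hz, appears at 12 Hz.
106 Hz mod fs = 52 Hz.
52 Hz > fs/2 = 27 Hz, folds to fs − 52 Hz = 2 Hz.
30 Hz > fs/2 = 27 Hz, folds to fs − 30 Hz = 24 Hz.
56 Hz mod fs = 2 Hz.
2 Hz ≤ fs/2 = 27 Hz, appears at 2 Hz.
56 Hz and 106 Hz both map to 2 Hz.

56 Hz, 106 Hz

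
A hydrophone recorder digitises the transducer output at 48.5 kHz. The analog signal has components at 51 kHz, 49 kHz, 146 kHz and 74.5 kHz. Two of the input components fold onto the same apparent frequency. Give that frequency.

0.5 kHz

fs/2 = 24.25 kHz.
51 kHz mod fs = 2.5 kHz.
2.5 kHz ≤ fs/2 = 24.25 kHz, appears at 2.5 kHz.
49 kHz mod fs = 0.5 kHz.
0.5 kHz ≤ fs/2 = 24.25 kHz, appears at 0.5 kHz.
146 kHz mod fs = 0.5 kHz.
0.5 kHz ≤ fs/2 = 24.25 kHz, appears at 0.5 kHz.
74.5 kHz mod fs = 26 kHz.
26 kHz > fs/2 = 24.25 kHz, folds to fs − 26 kHz = 22.5 kHz.
49 kHz and 146 kHz both map to 0.5 kHz.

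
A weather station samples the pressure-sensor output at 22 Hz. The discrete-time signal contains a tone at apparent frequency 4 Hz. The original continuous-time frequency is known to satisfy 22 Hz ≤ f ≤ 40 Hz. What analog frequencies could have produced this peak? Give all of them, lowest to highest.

Frequencies that alias to 4 Hz are k·fs ± 4 Hz for integer k ≥ 0.
k=0: 4 Hz.
k=1: 18 Hz, 26 Hz.
k=2: 40 Hz, 48 Hz.
k=3: 62 Hz, 70 Hz.
Within [22 Hz, 40 Hz]: 26 Hz, 40 Hz.

26 Hz, 40 Hz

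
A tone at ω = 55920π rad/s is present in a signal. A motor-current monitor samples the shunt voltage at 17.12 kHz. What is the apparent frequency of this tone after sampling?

6.28 kHz

ω = 55920π rad/s → f = ω/(2π) = 27960 Hz = 27.96 kHz.
27.96 kHz mod fs = 10.84 kHz.
10.84 kHz > fs/2 = 8.56 kHz, folds to fs − 10.84 kHz = 6.28 kHz.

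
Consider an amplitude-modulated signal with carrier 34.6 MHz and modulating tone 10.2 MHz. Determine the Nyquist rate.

AM sidebands sit at fc ± fm = 24.4 MHz and 44.8 MHz.
Highest-frequency component: 44.8 MHz.
Nyquist rate = 2 × 44.8 MHz = 89.6 MHz.

89.6 MHz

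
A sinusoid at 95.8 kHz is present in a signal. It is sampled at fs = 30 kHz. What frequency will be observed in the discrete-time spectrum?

95.8 kHz mod fs = 5.8 kHz.
5.8 kHz ≤ fs/2 = 15 kHz, appears at 5.8 kHz.

5.8 kHz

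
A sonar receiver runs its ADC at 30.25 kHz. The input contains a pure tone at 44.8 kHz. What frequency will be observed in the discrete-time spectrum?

44.8 kHz mod fs = 14.55 kHz.
14.55 kHz ≤ fs/2 = 15.125 kHz, appears at 14.55 kHz.

14.55 kHz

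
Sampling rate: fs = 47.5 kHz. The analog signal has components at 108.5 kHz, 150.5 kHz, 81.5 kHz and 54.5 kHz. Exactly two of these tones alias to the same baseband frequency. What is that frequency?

fs/2 = 23.75 kHz.
108.5 kHz mod fs = 13.5 kHz.
13.5 kHz ≤ fs/2 = 23.75 kHz, appears at 13.5 kHz.
150.5 kHz mod fs = 8 kHz.
8 kHz ≤ fs/2 = 23.75 kHz, appears at 8 kHz.
81.5 kHz mod fs = 34 kHz.
34 kHz > fs/2 = 23.75 kHz, folds to fs − 34 kHz = 13.5 kHz.
54.5 kHz mod fs = 7 kHz.
7 kHz ≤ fs/2 = 23.75 kHz, appears at 7 kHz.
81.5 kHz and 108.5 kHz both map to 13.5 kHz.

13.5 kHz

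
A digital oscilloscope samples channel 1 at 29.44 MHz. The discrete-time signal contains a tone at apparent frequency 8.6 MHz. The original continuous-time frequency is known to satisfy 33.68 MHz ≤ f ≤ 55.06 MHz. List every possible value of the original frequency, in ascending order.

Frequencies that alias to 8.6 MHz are k·fs ± 8.6 MHz for integer k ≥ 0.
k=0: 8.6 MHz.
k=1: 20.84 MHz, 38.04 MHz.
k=2: 50.28 MHz, 67.48 MHz.
k=3: 79.72 MHz, 96.92 MHz.
Within [33.68 MHz, 55.06 MHz]: 38.04 MHz, 50.28 MHz.

38.04 MHz, 50.28 MHz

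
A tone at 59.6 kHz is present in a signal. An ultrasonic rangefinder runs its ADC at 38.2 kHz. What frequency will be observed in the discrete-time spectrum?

59.6 kHz mod fs = 21.4 kHz.
21.4 kHz > fs/2 = 19.1 kHz, folds to fs − 21.4 kHz = 16.8 kHz.

16.8 kHz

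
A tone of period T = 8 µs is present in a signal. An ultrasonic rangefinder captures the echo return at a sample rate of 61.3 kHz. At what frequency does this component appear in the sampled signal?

T = 8 µs → f = 1/T = 125 kHz.
125 kHz mod fs = 2.4 kHz.
2.4 kHz ≤ fs/2 = 30.65 kHz, appears at 2.4 kHz.

2.4 kHz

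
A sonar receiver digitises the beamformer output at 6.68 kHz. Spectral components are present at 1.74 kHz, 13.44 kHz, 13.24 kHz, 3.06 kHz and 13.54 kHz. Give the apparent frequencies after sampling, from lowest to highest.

0.08 kHz, 0.12 kHz, 0.18 kHz, 1.74 kHz, 3.06 kHz

fs/2 = 3.34 kHz.
1.74 kHz ≤ fs/2 = 3.34 kHz, passes unchanged.
13.44 kHz mod fs = 0.08 kHz.
0.08 kHz ≤ fs/2 = 3.34 kHz, appears at 0.08 kHz.
13.24 kHz mod fs = 6.56 kHz.
6.56 kHz > fs/2 = 3.34 kHz, folds to fs − 6.56 kHz = 0.12 kHz.
3.06 kHz ≤ fs/2 = 3.34 kHz, passes unchanged.
13.54 kHz mod fs = 0.18 kHz.
0.18 kHz ≤ fs/2 = 3.34 kHz, appears at 0.18 kHz.
Distinct values: {0.08 kHz, 0.12 kHz, 0.18 kHz, 1.74 kHz, 3.06 kHz}.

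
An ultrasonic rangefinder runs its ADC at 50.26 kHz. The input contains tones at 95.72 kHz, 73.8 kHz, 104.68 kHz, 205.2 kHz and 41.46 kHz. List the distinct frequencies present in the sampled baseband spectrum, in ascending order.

4.16 kHz, 4.8 kHz, 8.8 kHz, 23.54 kHz

fs/2 = 25.13 kHz.
95.72 kHz mod fs = 45.46 kHz.
45.46 kHz > fs/2 = 25.13 kHz, folds to fs − 45.46 kHz = 4.8 kHz.
73.8 kHz mod fs = 23.54 kHz.
23.54 kHz ≤ fs/2 = 25.13 kHz, appears at 23.54 kHz.
104.68 kHz mod fs = 4.16 kHz.
4.16 kHz ≤ fs/2 = 25.13 kHz, appears at 4.16 kHz.
205.2 kHz mod fs = 4.16 kHz.
4.16 kHz ≤ fs/2 = 25.13 kHz, appears at 4.16 kHz.
41.46 kHz > fs/2 = 25.13 kHz, folds to fs − 41.46 kHz = 8.8 kHz.
Distinct values: {4.16 kHz, 4.8 kHz, 8.8 kHz, 23.54 kHz}.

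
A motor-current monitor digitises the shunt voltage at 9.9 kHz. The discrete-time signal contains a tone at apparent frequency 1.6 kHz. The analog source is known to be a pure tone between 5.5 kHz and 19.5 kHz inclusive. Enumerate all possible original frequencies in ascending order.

Frequencies that alias to 1.6 kHz are k·fs ± 1.6 kHz for integer k ≥ 0.
k=0: 1.6 kHz.
k=1: 8.3 kHz, 11.5 kHz.
k=2: 18.2 kHz, 21.4 kHz.
k=3: 28.1 kHz, 31.3 kHz.
Within [5.5 kHz, 19.5 kHz]: 8.3 kHz, 11.5 kHz, 18.2 kHz.

8.3 kHz, 11.5 kHz, 18.2 kHz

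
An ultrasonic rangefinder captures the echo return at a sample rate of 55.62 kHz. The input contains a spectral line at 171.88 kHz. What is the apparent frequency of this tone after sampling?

5.02 kHz

171.88 kHz mod fs = 5.02 kHz.
5.02 kHz ≤ fs/2 = 27.81 kHz, appears at 5.02 kHz.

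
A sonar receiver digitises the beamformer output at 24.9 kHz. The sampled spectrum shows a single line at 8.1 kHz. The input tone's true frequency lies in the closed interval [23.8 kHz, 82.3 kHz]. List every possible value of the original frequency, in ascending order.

33 kHz, 41.7 kHz, 57.9 kHz, 66.6 kHz

Frequencies that alias to 8.1 kHz are k·fs ± 8.1 kHz for integer k ≥ 0.
k=0: 8.1 kHz.
k=1: 16.8 kHz, 33 kHz.
k=2: 41.7 kHz, 57.9 kHz.
k=3: 66.6 kHz, 82.8 kHz.
k=4: 91.5 kHz, 107.7 kHz.
Within [23.8 kHz, 82.3 kHz]: 33 kHz, 41.7 kHz, 57.9 kHz, 66.6 kHz.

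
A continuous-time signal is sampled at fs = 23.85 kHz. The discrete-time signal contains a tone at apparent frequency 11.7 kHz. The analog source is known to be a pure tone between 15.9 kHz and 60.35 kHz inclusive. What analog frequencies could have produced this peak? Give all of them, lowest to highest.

Frequencies that alias to 11.7 kHz are k·fs ± 11.7 kHz for integer k ≥ 0.
k=0: 11.7 kHz.
k=1: 12.15 kHz, 35.55 kHz.
k=2: 36 kHz, 59.4 kHz.
k=3: 59.85 kHz, 83.25 kHz.
k=4: 83.7 kHz, 107.1 kHz.
Within [15.9 kHz, 60.35 kHz]: 35.55 kHz, 36 kHz, 59.4 kHz, 59.85 kHz.

35.55 kHz, 36 kHz, 59.4 kHz, 59.85 kHz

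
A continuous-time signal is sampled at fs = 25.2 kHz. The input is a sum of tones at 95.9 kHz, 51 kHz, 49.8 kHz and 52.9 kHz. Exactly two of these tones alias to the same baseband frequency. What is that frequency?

fs/2 = 12.6 kHz.
95.9 kHz mod fs = 20.3 kHz.
20.3 kHz > fs/2 = 12.6 kHz, folds to fs − 20.3 kHz = 4.9 kHz.
51 kHz mod fs = 0.6 kHz.
0.6 kHz ≤ fs/2 = 12.6 kHz, appears at 0.6 kHz.
49.8 kHz mod fs = 24.6 kHz.
24.6 kHz > fs/2 = 12.6 kHz, folds to fs − 24.6 kHz = 0.6 kHz.
52.9 kHz mod fs = 2.5 kHz.
2.5 kHz ≤ fs/2 = 12.6 kHz, appears at 2.5 kHz.
49.8 kHz and 51 kHz both map to 0.6 kHz.

0.6 kHz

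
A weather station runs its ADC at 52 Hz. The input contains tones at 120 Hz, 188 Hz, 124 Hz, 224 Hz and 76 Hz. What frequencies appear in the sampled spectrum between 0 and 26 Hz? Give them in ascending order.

16 Hz, 20 Hz, 24 Hz

fs/2 = 26 Hz.
120 Hz mod fs = 16 Hz.
16 Hz ≤ fs/2 = 26 Hz, appears at 16 Hz.
188 Hz mod fs = 32 Hz.
32 Hz > fs/2 = 26 Hz, folds to fs − 32 Hz = 20 Hz.
124 Hz mod fs = 20 Hz.
20 Hz ≤ fs/2 = 26 Hz, appears at 20 Hz.
224 Hz mod fs = 16 Hz.
16 Hz ≤ fs/2 = 26 Hz, appears at 16 Hz.
76 Hz mod fs = 24 Hz.
24 Hz ≤ fs/2 = 26 Hz, appears at 24 Hz.
Distinct values: {16 Hz, 20 Hz, 24 Hz}.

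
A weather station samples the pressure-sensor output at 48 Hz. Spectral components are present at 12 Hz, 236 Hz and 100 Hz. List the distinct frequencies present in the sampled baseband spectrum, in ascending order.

4 Hz, 12 Hz

fs/2 = 24 Hz.
12 Hz ≤ fs/2 = 24 Hz, passes unchanged.
236 Hz mod fs = 44 Hz.
44 Hz > fs/2 = 24 Hz, folds to fs − 44 Hz = 4 Hz.
100 Hz mod fs = 4 Hz.
4 Hz ≤ fs/2 = 24 Hz, appears at 4 Hz.
Distinct values: {4 Hz, 12 Hz}.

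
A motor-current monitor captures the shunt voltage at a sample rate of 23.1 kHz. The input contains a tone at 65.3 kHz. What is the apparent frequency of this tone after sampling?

65.3 kHz mod fs = 19.1 kHz.
19.1 kHz > fs/2 = 11.55 kHz, folds to fs − 19.1 kHz = 4 kHz.

4 kHz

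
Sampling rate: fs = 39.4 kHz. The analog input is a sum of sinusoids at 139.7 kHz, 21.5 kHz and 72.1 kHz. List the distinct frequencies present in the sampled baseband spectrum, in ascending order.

fs/2 = 19.7 kHz.
139.7 kHz mod fs = 21.5 kHz.
21.5 kHz > fs/2 = 19.7 kHz, folds to fs − 21.5 kHz = 17.9 kHz.
21.5 kHz > fs/2 = 19.7 kHz, folds to fs − 21.5 kHz = 17.9 kHz.
72.1 kHz mod fs = 32.7 kHz.
32.7 kHz > fs/2 = 19.7 kHz, folds to fs − 32.7 kHz = 6.7 kHz.
Distinct values: {6.7 kHz, 17.9 kHz}.

6.7 kHz, 17.9 kHz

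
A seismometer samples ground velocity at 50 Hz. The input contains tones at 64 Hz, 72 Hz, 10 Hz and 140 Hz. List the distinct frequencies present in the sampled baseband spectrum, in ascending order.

10 Hz, 14 Hz, 22 Hz

fs/2 = 25 Hz.
64 Hz mod fs = 14 Hz.
14 Hz ≤ fs/2 = 25 Hz, appears at 14 Hz.
72 Hz mod fs = 22 Hz.
22 Hz ≤ fs/2 = 25 Hz, appears at 22 Hz.
10 Hz ≤ fs/2 = 25 Hz, passes unchanged.
140 Hz mod fs = 40 Hz.
40 Hz > fs/2 = 25 Hz, folds to fs − 40 Hz = 10 Hz.
Distinct values: {10 Hz, 14 Hz, 22 Hz}.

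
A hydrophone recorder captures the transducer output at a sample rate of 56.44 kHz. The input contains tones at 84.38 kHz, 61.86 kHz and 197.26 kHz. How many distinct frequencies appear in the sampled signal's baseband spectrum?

2

fs/2 = 28.22 kHz.
84.38 kHz mod fs = 27.94 kHz.
27.94 kHz ≤ fs/2 = 28.22 kHz, appears at 27.94 kHz.
61.86 kHz mod fs = 5.42 kHz.
5.42 kHz ≤ fs/2 = 28.22 kHz, appears at 5.42 kHz.
197.26 kHz mod fs = 27.94 kHz.
27.94 kHz ≤ fs/2 = 28.22 kHz, appears at 27.94 kHz.
Distinct values: {5.42 kHz, 27.94 kHz} → 2.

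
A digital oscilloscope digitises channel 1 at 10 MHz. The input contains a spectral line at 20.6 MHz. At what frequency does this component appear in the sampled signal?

20.6 MHz mod fs = 0.6 MHz.
0.6 MHz ≤ fs/2 = 5 MHz, appears at 0.6 MHz.

0.6 MHz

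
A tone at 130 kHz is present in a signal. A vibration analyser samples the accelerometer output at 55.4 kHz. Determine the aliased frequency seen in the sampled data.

130 kHz mod fs = 19.2 kHz.
19.2 kHz ≤ fs/2 = 27.7 kHz, appears at 19.2 kHz.

19.2 kHz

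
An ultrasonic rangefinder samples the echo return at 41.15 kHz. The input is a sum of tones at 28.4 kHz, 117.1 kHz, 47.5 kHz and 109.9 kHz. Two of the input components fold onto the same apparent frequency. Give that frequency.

fs/2 = 20.575 kHz.
28.4 kHz > fs/2 = 20.575 kHz, folds to fs − 28.4 kHz = 12.75 kHz.
117.1 kHz mod fs = 34.8 kHz.
34.8 kHz > fs/2 = 20.575 kHz, folds to fs − 34.8 kHz = 6.35 kHz.
47.5 kHz mod fs = 6.35 kHz.
6.35 kHz ≤ fs/2 = 20.575 kHz, appears at 6.35 kHz.
109.9 kHz mod fs = 27.6 kHz.
27.6 kHz > fs/2 = 20.575 kHz, folds to fs − 27.6 kHz = 13.55 kHz.
47.5 kHz and 117.1 kHz both map to 6.35 kHz.

6.35 kHz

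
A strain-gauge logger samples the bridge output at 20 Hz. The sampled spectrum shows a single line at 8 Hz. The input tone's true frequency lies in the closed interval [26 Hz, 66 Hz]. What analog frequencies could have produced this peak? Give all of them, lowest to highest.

Frequencies that alias to 8 Hz are k·fs ± 8 Hz for integer k ≥ 0.
k=0: 8 Hz.
k=1: 12 Hz, 28 Hz.
k=2: 32 Hz, 48 Hz.
k=3: 52 Hz, 68 Hz.
k=4: 72 Hz, 88 Hz.
Within [26 Hz, 66 Hz]: 28 Hz, 32 Hz, 48 Hz, 52 Hz.

28 Hz, 32 Hz, 48 Hz, 52 Hz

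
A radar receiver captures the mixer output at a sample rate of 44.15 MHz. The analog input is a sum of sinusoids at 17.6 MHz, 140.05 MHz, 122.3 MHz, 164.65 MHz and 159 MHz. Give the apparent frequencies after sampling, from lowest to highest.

fs/2 = 22.075 MHz.
17.6 MHz ≤ fs/2 = 22.075 MHz, passes unchanged.
140.05 MHz mod fs = 7.6 MHz.
7.6 MHz ≤ fs/2 = 22.075 MHz, appears at 7.6 MHz.
122.3 MHz mod fs = 34 MHz.
34 MHz > fs/2 = 22.075 MHz, folds to fs − 34 MHz = 10.15 MHz.
164.65 MHz mod fs = 32.2 MHz.
32.2 MHz > fs/2 = 22.075 MHz, folds to fs − 32.2 MHz = 11.95 MHz.
159 MHz mod fs = 26.55 MHz.
26.55 MHz > fs/2 = 22.075 MHz, folds to fs − 26.55 MHz = 17.6 MHz.
Distinct values: {7.6 MHz, 10.15 MHz, 11.95 MHz, 17.6 MHz}.

7.6 MHz, 10.15 MHz, 11.95 MHz, 17.6 MHz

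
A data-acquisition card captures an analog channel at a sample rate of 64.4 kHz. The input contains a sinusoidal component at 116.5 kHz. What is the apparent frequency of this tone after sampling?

116.5 kHz mod fs = 52.1 kHz.
52.1 kHz > fs/2 = 32.2 kHz, folds to fs − 52.1 kHz = 12.3 kHz.

12.3 kHz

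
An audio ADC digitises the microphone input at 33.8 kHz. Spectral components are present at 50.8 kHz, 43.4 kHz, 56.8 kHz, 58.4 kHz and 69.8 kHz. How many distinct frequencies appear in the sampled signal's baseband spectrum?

5

fs/2 = 16.9 kHz.
50.8 kHz mod fs = 17 kHz.
17 kHz > fs/2 = 16.9 kHz, folds to fs − 17 kHz = 16.8 kHz.
43.4 kHz mod fs = 9.6 kHz.
9.6 kHz ≤ fs/2 = 16.9 kHz, appears at 9.6 kHz.
56.8 kHz mod fs = 23 kHz.
23 kHz > fs/2 = 16.9 kHz, folds to fs − 23 kHz = 10.8 kHz.
58.4 kHz mod fs = 24.6 kHz.
24.6 kHz > fs/2 = 16.9 kHz, folds to fs − 24.6 kHz = 9.2 kHz.
69.8 kHz mod fs = 2.2 kHz.
2.2 kHz ≤ fs/2 = 16.9 kHz, appears at 2.2 kHz.
Distinct values: {2.2 kHz, 9.2 kHz, 9.6 kHz, 10.8 kHz, 16.8 kHz} → 5.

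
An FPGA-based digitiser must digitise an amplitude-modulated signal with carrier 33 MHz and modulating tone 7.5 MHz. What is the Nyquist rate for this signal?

81 MHz

AM sidebands sit at fc ± fm = 25.5 MHz and 40.5 MHz.
Highest-frequency component: 40.5 MHz.
Nyquist rate = 2 × 40.5 MHz = 81 MHz.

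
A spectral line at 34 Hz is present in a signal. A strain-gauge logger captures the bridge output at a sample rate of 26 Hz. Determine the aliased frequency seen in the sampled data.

34 Hz mod fs = 8 Hz.
8 Hz ≤ fs/2 = 13 Hz, appears at 8 Hz.

8 Hz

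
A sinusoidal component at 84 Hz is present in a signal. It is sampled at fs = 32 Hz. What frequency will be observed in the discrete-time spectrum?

12 Hz

84 Hz mod fs = 20 Hz.
20 Hz > fs/2 = 16 Hz, folds to fs − 20 Hz = 12 Hz.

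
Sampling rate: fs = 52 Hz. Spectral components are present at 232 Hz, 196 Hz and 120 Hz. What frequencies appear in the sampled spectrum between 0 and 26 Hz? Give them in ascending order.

fs/2 = 26 Hz.
232 Hz mod fs = 24 Hz.
24 Hz ≤ fs/2 = 26 Hz, appears at 24 Hz.
196 Hz mod fs = 40 Hz.
40 Hz > fs/2 = 26 Hz, folds to fs − 40 Hz = 12 Hz.
120 Hz mod fs = 16 Hz.
16 Hz ≤ fs/2 = 26 Hz, appears at 16 Hz.
Distinct values: {12 Hz, 16 Hz, 24 Hz}.

12 Hz, 16 Hz, 24 Hz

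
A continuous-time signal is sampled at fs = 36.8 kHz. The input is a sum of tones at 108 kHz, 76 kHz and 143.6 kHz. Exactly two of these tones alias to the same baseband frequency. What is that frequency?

2.4 kHz

fs/2 = 18.4 kHz.
108 kHz mod fs = 34.4 kHz.
34.4 kHz > fs/2 = 18.4 kHz, folds to fs − 34.4 kHz = 2.4 kHz.
76 kHz mod fs = 2.4 kHz.
2.4 kHz ≤ fs/2 = 18.4 kHz, appears at 2.4 kHz.
143.6 kHz mod fs = 33.2 kHz.
33.2 kHz > fs/2 = 18.4 kHz, folds to fs − 33.2 kHz = 3.6 kHz.
76 kHz and 108 kHz both map to 2.4 kHz.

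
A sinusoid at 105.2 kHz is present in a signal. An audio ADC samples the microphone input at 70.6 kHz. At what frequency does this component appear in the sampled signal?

34.6 kHz

105.2 kHz mod fs = 34.6 kHz.
34.6 kHz ≤ fs/2 = 35.3 kHz, appears at 34.6 kHz.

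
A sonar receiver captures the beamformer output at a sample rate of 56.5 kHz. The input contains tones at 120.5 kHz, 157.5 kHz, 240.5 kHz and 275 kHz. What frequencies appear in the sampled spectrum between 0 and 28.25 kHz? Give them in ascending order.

fs/2 = 28.25 kHz.
120.5 kHz mod fs = 7.5 kHz.
7.5 kHz ≤ fs/2 = 28.25 kHz, appears at 7.5 kHz.
157.5 kHz mod fs = 44.5 kHz.
44.5 kHz > fs/2 = 28.25 kHz, folds to fs − 44.5 kHz = 12 kHz.
240.5 kHz mod fs = 14.5 kHz.
14.5 kHz ≤ fs/2 = 28.25 kHz, appears at 14.5 kHz.
275 kHz mod fs = 49 kHz.
49 kHz > fs/2 = 28.25 kHz, folds to fs − 49 kHz = 7.5 kHz.
Distinct values: {7.5 kHz, 12 kHz, 14.5 kHz}.

7.5 kHz, 12 kHz, 14.5 kHz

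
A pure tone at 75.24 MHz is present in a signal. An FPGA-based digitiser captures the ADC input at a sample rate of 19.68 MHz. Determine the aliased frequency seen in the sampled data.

3.48 MHz

75.24 MHz mod fs = 16.2 MHz.
16.2 MHz > fs/2 = 9.84 MHz, folds to fs − 16.2 MHz = 3.48 MHz.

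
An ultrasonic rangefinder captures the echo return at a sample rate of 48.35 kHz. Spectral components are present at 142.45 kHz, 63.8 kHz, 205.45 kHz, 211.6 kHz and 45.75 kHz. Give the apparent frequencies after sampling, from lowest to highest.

2.6 kHz, 12.05 kHz, 15.45 kHz, 18.2 kHz

fs/2 = 24.175 kHz.
142.45 kHz mod fs = 45.75 kHz.
45.75 kHz > fs/2 = 24.175 kHz, folds to fs − 45.75 kHz = 2.6 kHz.
63.8 kHz mod fs = 15.45 kHz.
15.45 kHz ≤ fs/2 = 24.175 kHz, appears at 15.45 kHz.
205.45 kHz mod fs = 12.05 kHz.
12.05 kHz ≤ fs/2 = 24.175 kHz, appears at 12.05 kHz.
211.6 kHz mod fs = 18.2 kHz.
18.2 kHz ≤ fs/2 = 24.175 kHz, appears at 18.2 kHz.
45.75 kHz > fs/2 = 24.175 kHz, folds to fs − 45.75 kHz = 2.6 kHz.
Distinct values: {2.6 kHz, 12.05 kHz, 15.45 kHz, 18.2 kHz}.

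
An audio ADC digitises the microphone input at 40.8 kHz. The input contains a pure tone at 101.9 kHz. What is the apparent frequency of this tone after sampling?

101.9 kHz mod fs = 20.3 kHz.
20.3 kHz ≤ fs/2 = 20.4 kHz, appears at 20.3 kHz.

20.3 kHz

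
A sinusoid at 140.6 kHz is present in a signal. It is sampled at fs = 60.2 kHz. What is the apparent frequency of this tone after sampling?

140.6 kHz mod fs = 20.2 kHz.
20.2 kHz ≤ fs/2 = 30.1 kHz, appears at 20.2 kHz.

20.2 kHz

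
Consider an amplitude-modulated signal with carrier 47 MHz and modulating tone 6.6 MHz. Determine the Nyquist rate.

107.2 MHz

AM sidebands sit at fc ± fm = 40.4 MHz and 53.6 MHz.
Highest-frequency component: 53.6 MHz.
Nyquist rate = 2 × 53.6 MHz = 107.2 MHz.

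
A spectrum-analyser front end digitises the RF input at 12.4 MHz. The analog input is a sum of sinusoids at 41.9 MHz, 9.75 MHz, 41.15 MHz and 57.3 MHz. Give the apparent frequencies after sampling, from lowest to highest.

fs/2 = 6.2 MHz.
41.9 MHz mod fs = 4.7 MHz.
4.7 MHz ≤ fs/2 = 6.2 MHz, appears at 4.7 MHz.
9.75 MHz > fs/2 = 6.2 MHz, folds to fs − 9.75 MHz = 2.65 MHz.
41.15 MHz mod fs = 3.95 MHz.
3.95 MHz ≤ fs/2 = 6.2 MHz, appears at 3.95 MHz.
57.3 MHz mod fs = 7.7 MHz.
7.7 MHz > fs/2 = 6.2 MHz, folds to fs − 7.7 MHz = 4.7 MHz.
Distinct values: {2.65 MHz, 3.95 MHz, 4.7 MHz}.

2.65 MHz, 3.95 MHz, 4.7 MHz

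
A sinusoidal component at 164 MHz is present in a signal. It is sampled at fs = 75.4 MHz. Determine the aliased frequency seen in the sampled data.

164 MHz mod fs = 13.2 MHz.
13.2 MHz ≤ fs/2 = 37.7 MHz, appears at 13.2 MHz.

13.2 MHz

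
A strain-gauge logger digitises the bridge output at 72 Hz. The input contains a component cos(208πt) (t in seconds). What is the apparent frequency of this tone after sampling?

32 Hz

ω = 208π rad/s → f = ω/(2π) = 104 Hz.
104 Hz mod fs = 32 Hz.
32 Hz ≤ fs/2 = 36 Hz, appears at 32 Hz.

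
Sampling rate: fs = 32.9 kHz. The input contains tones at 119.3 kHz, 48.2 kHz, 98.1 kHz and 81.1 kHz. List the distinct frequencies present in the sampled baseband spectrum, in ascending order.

0.6 kHz, 12.3 kHz, 15.3 kHz

fs/2 = 16.45 kHz.
119.3 kHz mod fs = 20.6 kHz.
20.6 kHz > fs/2 = 16.45 kHz, folds to fs − 20.6 kHz = 12.3 kHz.
48.2 kHz mod fs = 15.3 kHz.
15.3 kHz ≤ fs/2 = 16.45 kHz, appears at 15.3 kHz.
98.1 kHz mod fs = 32.3 kHz.
32.3 kHz > fs/2 = 16.45 kHz, folds to fs − 32.3 kHz = 0.6 kHz.
81.1 kHz mod fs = 15.3 kHz.
15.3 kHz ≤ fs/2 = 16.45 kHz, appears at 15.3 kHz.
Distinct values: {0.6 kHz, 12.3 kHz, 15.3 kHz}.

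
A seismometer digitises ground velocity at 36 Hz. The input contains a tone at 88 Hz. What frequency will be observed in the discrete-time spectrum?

88 Hz mod fs = 16 Hz.
16 Hz ≤ fs/2 = 18 Hz, appears at 16 Hz.

16 Hz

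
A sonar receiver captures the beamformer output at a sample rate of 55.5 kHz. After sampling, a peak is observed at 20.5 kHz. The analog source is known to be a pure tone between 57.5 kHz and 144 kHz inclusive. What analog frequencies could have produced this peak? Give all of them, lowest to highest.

Frequencies that alias to 20.5 kHz are k·fs ± 20.5 kHz for integer k ≥ 0.
k=0: 20.5 kHz.
k=1: 35 kHz, 76 kHz.
k=2: 90.5 kHz, 131.5 kHz.
k=3: 146 kHz, 187 kHz.
Within [57.5 kHz, 144 kHz]: 76 kHz, 90.5 kHz, 131.5 kHz.

76 kHz, 90.5 kHz, 131.5 kHz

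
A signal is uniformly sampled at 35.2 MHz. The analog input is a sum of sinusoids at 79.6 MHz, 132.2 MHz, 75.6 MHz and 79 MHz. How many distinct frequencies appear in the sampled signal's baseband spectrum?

fs/2 = 17.6 MHz.
79.6 MHz mod fs = 9.2 MHz.
9.2 MHz ≤ fs/2 = 17.6 MHz, appears at 9.2 MHz.
132.2 MHz mod fs = 26.6 MHz.
26.6 MHz > fs/2 = 17.6 MHz, folds to fs − 26.6 MHz = 8.6 MHz.
75.6 MHz mod fs = 5.2 MHz.
5.2 MHz ≤ fs/2 = 17.6 MHz, appears at 5.2 MHz.
79 MHz mod fs = 8.6 MHz.
8.6 MHz ≤ fs/2 = 17.6 MHz, appears at 8.6 MHz.
Distinct values: {5.2 MHz, 8.6 MHz, 9.2 MHz} → 3.

3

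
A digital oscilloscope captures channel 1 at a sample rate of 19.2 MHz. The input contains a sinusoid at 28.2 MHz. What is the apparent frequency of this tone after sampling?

9 MHz

28.2 MHz mod fs = 9 MHz.
9 MHz ≤ fs/2 = 9.6 MHz, appears at 9 MHz.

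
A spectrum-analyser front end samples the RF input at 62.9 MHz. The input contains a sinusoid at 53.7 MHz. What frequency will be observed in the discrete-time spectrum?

9.2 MHz

53.7 MHz > fs/2 = 31.45 MHz, folds to fs − 53.7 MHz = 9.2 MHz.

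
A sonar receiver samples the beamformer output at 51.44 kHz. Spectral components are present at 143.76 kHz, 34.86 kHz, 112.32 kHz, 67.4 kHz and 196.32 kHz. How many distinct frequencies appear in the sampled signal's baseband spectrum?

fs/2 = 25.72 kHz.
143.76 kHz mod fs = 40.88 kHz.
40.88 kHz > fs/2 = 25.72 kHz, folds to fs − 40.88 kHz = 10.56 kHz.
34.86 kHz > fs/2 = 25.72 kHz, folds to fs − 34.86 kHz = 16.58 kHz.
112.32 kHz mod fs = 9.44 kHz.
9.44 kHz ≤ fs/2 = 25.72 kHz, appears at 9.44 kHz.
67.4 kHz mod fs = 15.96 kHz.
15.96 kHz ≤ fs/2 = 25.72 kHz, appears at 15.96 kHz.
196.32 kHz mod fs = 42 kHz.
42 kHz > fs/2 = 25.72 kHz, folds to fs − 42 kHz = 9.44 kHz.
Distinct values: {9.44 kHz, 10.56 kHz, 15.96 kHz, 16.58 kHz} → 4.

4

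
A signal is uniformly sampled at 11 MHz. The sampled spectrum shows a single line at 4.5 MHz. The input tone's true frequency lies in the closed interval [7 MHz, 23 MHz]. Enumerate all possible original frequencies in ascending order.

15.5 MHz, 17.5 MHz

Frequencies that alias to 4.5 MHz are k·fs ± 4.5 MHz for integer k ≥ 0.
k=0: 4.5 MHz.
k=1: 6.5 MHz, 15.5 MHz.
k=2: 17.5 MHz, 26.5 MHz.
k=3: 28.5 MHz, 37.5 MHz.
Within [7 MHz, 23 MHz]: 15.5 MHz, 17.5 MHz.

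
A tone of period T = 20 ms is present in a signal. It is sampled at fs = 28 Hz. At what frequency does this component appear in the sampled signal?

6 Hz

T = 20 ms → f = 1/T = 50 Hz.
50 Hz mod fs = 22 Hz.
22 Hz > fs/2 = 14 Hz, folds to fs − 22 Hz = 6 Hz.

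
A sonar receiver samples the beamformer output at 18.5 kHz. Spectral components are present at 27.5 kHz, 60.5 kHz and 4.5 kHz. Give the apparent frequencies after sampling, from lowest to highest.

fs/2 = 9.25 kHz.
27.5 kHz mod fs = 9 kHz.
9 kHz ≤ fs/2 = 9.25 kHz, appears at 9 kHz.
60.5 kHz mod fs = 5 kHz.
5 kHz ≤ fs/2 = 9.25 kHz, appears at 5 kHz.
4.5 kHz ≤ fs/2 = 9.25 kHz, passes unchanged.
Distinct values: {4.5 kHz, 5 kHz, 9 kHz}.

4.5 kHz, 5 kHz, 9 kHz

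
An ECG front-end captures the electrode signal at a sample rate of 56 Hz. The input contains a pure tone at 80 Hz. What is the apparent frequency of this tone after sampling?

24 Hz

80 Hz mod fs = 24 Hz.
24 Hz ≤ fs/2 = 28 Hz, appears at 24 Hz.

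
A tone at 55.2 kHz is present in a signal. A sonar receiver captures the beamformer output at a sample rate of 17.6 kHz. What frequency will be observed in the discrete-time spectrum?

55.2 kHz mod fs = 2.4 kHz.
2.4 kHz ≤ fs/2 = 8.8 kHz, appears at 2.4 kHz.

2.4 kHz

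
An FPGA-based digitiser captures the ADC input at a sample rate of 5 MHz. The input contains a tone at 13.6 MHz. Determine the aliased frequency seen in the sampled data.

13.6 MHz mod fs = 3.6 MHz.
3.6 MHz > fs/2 = 2.5 MHz, folds to fs − 3.6 MHz = 1.4 MHz.

1.4 MHz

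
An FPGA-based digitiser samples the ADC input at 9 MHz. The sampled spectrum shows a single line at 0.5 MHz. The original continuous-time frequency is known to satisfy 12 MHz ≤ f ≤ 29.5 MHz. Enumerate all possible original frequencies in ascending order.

17.5 MHz, 18.5 MHz, 26.5 MHz, 27.5 MHz

Frequencies that alias to 0.5 MHz are k·fs ± 0.5 MHz for integer k ≥ 0.
k=0: 0.5 MHz.
k=1: 8.5 MHz, 9.5 MHz.
k=2: 17.5 MHz, 18.5 MHz.
k=3: 26.5 MHz, 27.5 MHz.
k=4: 35.5 MHz, 36.5 MHz.
Within [12 MHz, 29.5 MHz]: 17.5 MHz, 18.5 MHz, 26.5 MHz, 27.5 MHz.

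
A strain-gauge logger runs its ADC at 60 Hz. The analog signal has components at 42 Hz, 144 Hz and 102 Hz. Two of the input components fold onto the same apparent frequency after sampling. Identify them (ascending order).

42 Hz, 102 Hz

fs/2 = 30 Hz.
42 Hz > fs/2 = 30 Hz, folds to fs − 42 Hz = 18 Hz.
144 Hz mod fs = 24 Hz.
24 Hz ≤ fs/2 = 30 Hz, appears at 24 Hz.
102 Hz mod fs = 42 Hz.
42 Hz > fs/2 = 30 Hz, folds to fs − 42 Hz = 18 Hz.
42 Hz and 102 Hz both map to 18 Hz.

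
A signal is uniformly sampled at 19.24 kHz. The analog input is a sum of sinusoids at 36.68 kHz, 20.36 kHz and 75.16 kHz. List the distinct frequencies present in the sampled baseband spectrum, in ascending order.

1.12 kHz, 1.8 kHz

fs/2 = 9.62 kHz.
36.68 kHz mod fs = 17.44 kHz.
17.44 kHz > fs/2 = 9.62 kHz, folds to fs − 17.44 kHz = 1.8 kHz.
20.36 kHz mod fs = 1.12 kHz.
1.12 kHz ≤ fs/2 = 9.62 kHz, appears at 1.12 kHz.
75.16 kHz mod fs = 17.44 kHz.
17.44 kHz > fs/2 = 9.62 kHz, folds to fs − 17.44 kHz = 1.8 kHz.
Distinct values: {1.12 kHz, 1.8 kHz}.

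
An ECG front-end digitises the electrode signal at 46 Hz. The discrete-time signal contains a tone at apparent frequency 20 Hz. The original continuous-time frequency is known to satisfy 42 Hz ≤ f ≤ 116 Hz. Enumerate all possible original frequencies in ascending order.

Frequencies that alias to 20 Hz are k·fs ± 20 Hz for integer k ≥ 0.
k=0: 20 Hz.
k=1: 26 Hz, 66 Hz.
k=2: 72 Hz, 112 Hz.
k=3: 118 Hz, 158 Hz.
Within [42 Hz, 116 Hz]: 66 Hz, 72 Hz, 112 Hz.

66 Hz, 72 Hz, 112 Hz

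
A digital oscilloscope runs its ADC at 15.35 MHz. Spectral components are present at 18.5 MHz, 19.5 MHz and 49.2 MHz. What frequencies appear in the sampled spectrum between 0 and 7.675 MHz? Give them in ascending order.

3.15 MHz, 4.15 MHz

fs/2 = 7.675 MHz.
18.5 MHz mod fs = 3.15 MHz.
3.15 MHz ≤ fs/2 = 7.675 MHz, appears at 3.15 MHz.
19.5 MHz mod fs = 4.15 MHz.
4.15 MHz ≤ fs/2 = 7.675 MHz, appears at 4.15 MHz.
49.2 MHz mod fs = 3.15 MHz.
3.15 MHz ≤ fs/2 = 7.675 MHz, appears at 3.15 MHz.
Distinct values: {3.15 MHz, 4.15 MHz}.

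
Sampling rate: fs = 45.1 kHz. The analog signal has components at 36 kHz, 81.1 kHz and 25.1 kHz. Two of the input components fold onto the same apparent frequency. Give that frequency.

9.1 kHz

fs/2 = 22.55 kHz.
36 kHz > fs/2 = 22.55 kHz, folds to fs − 36 kHz = 9.1 kHz.
81.1 kHz mod fs = 36 kHz.
36 kHz > fs/2 = 22.55 kHz, folds to fs − 36 kHz = 9.1 kHz.
25.1 kHz > fs/2 = 22.55 kHz, folds to fs − 25.1 kHz = 20 kHz.
36 kHz and 81.1 kHz both map to 9.1 kHz.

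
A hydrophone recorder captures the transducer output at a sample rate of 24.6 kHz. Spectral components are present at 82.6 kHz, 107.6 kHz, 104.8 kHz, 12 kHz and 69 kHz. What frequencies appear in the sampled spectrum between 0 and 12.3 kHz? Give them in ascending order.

4.8 kHz, 6.4 kHz, 8.8 kHz, 9.2 kHz, 12 kHz

fs/2 = 12.3 kHz.
82.6 kHz mod fs = 8.8 kHz.
8.8 kHz ≤ fs/2 = 12.3 kHz, appears at 8.8 kHz.
107.6 kHz mod fs = 9.2 kHz.
9.2 kHz ≤ fs/2 = 12.3 kHz, appears at 9.2 kHz.
104.8 kHz mod fs = 6.4 kHz.
6.4 kHz ≤ fs/2 = 12.3 kHz, appears at 6.4 kHz.
12 kHz ≤ fs/2 = 12.3 kHz, passes unchanged.
69 kHz mod fs = 19.8 kHz.
19.8 kHz > fs/2 = 12.3 kHz, folds to fs − 19.8 kHz = 4.8 kHz.
Distinct values: {4.8 kHz, 6.4 kHz, 8.8 kHz, 9.2 kHz, 12 kHz}.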